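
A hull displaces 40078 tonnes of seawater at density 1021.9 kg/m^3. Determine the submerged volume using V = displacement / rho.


Formula: V = mass / rho
Step 1 — convert tonnes to kg: 40078 t * 1000 = 40078000 kg
Step 2 — V = 40078000 / 1021.9 ≈ 39219 m^3 (5 s.f.)

39219 m^3


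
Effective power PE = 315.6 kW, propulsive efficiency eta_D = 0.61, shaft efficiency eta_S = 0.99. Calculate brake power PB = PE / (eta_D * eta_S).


Formula: PB = PE / (eta_D * eta_S)
Step 1 — combined efficiency = eta_D * eta_S = 0.61 * 0.99 = 0.6039
Step 2 — PB = 315.6 / 0.6039 ≈ 522.60 kW (5 s.f.)

522.60 kW


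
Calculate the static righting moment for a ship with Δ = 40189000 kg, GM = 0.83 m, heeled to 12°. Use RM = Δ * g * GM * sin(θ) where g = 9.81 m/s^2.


Formula: GZ = GM * sin(theta); RM = disp * g * GZ
Step 1 — GZ = 0.83 * sin(12°) = 0.83 * 0.207912 = 0.172567 m
Step 2 — RM = 40189000 * 9.81 * 0.172567 ≈ 68035000 N·m (5 s.f.)

68035000 N·m


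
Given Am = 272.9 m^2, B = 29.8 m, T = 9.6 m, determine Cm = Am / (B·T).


Formula: Cm = Am / (B * T)
Step 1 — B * T = 29.8 * 9.6 = 286.08 m^2
Step 2 — Cm = 272.9 / 286.08 ≈ 0.95393 (5 s.f.)

0.95393


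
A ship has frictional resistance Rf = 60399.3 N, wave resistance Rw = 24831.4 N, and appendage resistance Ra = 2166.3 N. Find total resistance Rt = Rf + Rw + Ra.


Formula: Rt = Rf + Rw + Ra
Substituting: Rt = 60399.3 + 24831.4 + 2166.3
Result: Rt = 87397.0 N

87397.0 N


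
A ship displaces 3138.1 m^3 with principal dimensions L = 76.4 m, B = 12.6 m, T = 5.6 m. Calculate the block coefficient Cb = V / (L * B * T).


Formula: Cb = V / (L * B * T)
Step 1 — L * B * T = 76.4 * 12.6 * 5.6 = 5390.784 m^3
Step 2 — Cb = 3138.1 / 5390.784 ≈ 0.58212 (5 s.f.)

0.58212


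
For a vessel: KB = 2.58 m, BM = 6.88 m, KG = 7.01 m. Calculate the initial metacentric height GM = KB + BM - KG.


Formula: GM = KB + BM - KG
Step 1 — KM = KB + BM = 2.58 + 6.88 = 9.46 m
Step 2 — GM = KM - KG = 9.46 - 7.01 = 2.45 m

2.45 m


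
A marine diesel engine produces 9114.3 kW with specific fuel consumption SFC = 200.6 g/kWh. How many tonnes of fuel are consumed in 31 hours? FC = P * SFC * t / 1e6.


Formula: FC (tonnes) = P * SFC * t / 1,000,000
Step 1 — P * SFC * t = 9114.3 * 200.6 * 31 = 56678185.98 g
Step 2 — FC (tonnes) = 56678185.98 / 1,000,000 ≈ 56.678 tonnes (5 s.f.)

56.678 tonnes


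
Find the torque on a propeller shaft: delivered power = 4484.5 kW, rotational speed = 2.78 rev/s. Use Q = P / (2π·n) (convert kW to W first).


Formula: Q = P_W / (2 * pi * n)
Step 1 — P_W = 4484.5 kW * 1000 = 4484500.0 W
Step 2 — 2 * pi * n = 2 * pi * 2.78 = 17.467255
Step 3 — Q = 4484500.0 / 17.467255 ≈ 256740 N·m (5 s.f.)

256740 N·m


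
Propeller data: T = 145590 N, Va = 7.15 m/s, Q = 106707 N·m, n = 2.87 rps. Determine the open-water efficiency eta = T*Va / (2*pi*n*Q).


Formula: eta = T * Va / (2 * pi * n * Q)
Step 1 — numerator = T * Va = 145590 * 7.15 = 1040968.5
Step 2 — 2 * pi * n = 2 * pi * 2.87 = 18.032742
Step 3 — denominator = 18.032742 * 106707 = 1924219.8
Step 4 — eta = 1040968.5 / 1924219.8 ≈ 0.54098 (5 s.f.)

0.54098


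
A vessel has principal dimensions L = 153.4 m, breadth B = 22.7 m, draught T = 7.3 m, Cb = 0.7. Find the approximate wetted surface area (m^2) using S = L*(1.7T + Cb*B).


Formula: S = 1.7*L*T + V/T with V = Cb*L*B*T, i.e. S = L * (1.7*T + Cb*B)
Step 1 — 1.7*T = 1.7 * 7.3 = 12.41 m
Step 2 — Cb*B = 0.7 * 22.7 = 15.89 m
Step 3 — 1.7*T + Cb*B = 12.41 + 15.89 = 28.3 m
Step 4 — S = 153.4 * 28.3 ≈ 4341.2 m^2 (5 s.f.)

4341.2 m^2


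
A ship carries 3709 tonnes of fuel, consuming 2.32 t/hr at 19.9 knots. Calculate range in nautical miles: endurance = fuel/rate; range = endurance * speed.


Formula: endurance = fuel / rate; range = endurance * speed
Step 1 — endurance = 3709 / 2.32 = 1598.7069 hours
Step 2 — range = 1598.7069 * 19.9 ≈ 31814 nautical miles (5 s.f.)

31814 NM


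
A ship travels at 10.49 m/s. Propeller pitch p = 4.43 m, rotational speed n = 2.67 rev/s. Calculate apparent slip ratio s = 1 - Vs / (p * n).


Formula: s = 1 - Vs / (p * n)
Step 1 — p * n = 4.43 * 2.67 = 11.8281
Step 2 — Vs / (p*n) = 10.49 / 11.8281 = 0.886871 (6 d.p.)
Step 3 — s = 1 - 0.886871 = 0.113129

0.113129


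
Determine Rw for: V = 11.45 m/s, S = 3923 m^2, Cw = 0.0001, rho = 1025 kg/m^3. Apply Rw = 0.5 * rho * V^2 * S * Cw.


Formula: Rw = 0.5 * rho * V^2 * S * Cw
Step 1 — V^2 = 11.45^2 = 131.1025
Step 2 — 0.5 * rho * V^2 = 0.5 * 1025 * 131.1025 = 67190.03125
Step 3 — Rw = 67190.03125 * 3923 * 0.0001 ≈ 26359 N (5 s.f.)

26359 N


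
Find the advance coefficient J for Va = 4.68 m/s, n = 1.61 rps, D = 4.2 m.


Formula: J = Va / (n * D)
Step 1 — n * D = 1.61 * 4.2 = 6.762
Step 2 — J = 4.68 / 6.762 ≈ 0.69210 (5 s.f.)

0.69210


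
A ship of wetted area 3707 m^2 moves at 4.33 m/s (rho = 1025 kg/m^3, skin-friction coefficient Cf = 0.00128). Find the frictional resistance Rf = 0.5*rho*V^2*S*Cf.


Formula: Rf = 0.5 * rho * V^2 * S * Cf
Step 1 — V^2 = 4.33^2 = 18.7489
Step 2 — 0.5 * rho * V^2 = 0.5 * 1025 * 18.7489 = 9608.81125
Step 3 — Rf = 9608.81125 * 3707 * 0.00128 ≈ 45593 N (5 s.f.)

45593 N


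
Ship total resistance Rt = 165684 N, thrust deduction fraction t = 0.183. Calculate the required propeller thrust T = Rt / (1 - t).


Formula: T = Rt / (1 - t)
Step 1 — (1 - t) = 1 - 0.183 = 0.817
Step 2 — T = 165684 / 0.817 ≈ 202800 N (5 s.f.)

202800 N


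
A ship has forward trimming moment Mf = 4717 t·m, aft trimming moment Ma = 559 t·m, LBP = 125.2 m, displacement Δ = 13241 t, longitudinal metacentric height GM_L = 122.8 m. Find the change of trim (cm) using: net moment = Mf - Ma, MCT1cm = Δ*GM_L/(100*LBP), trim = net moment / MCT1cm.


Formula: net trimming moment = Mf - Ma; MCT1cm = Δ*GM_L/(100*LBP); trim = net moment / MCT1cm
Step 1 — net trimming moment = 4717 - 559 = 4158 t·m
Step 2 — MCT1cm = 13241 * 122.8 / (100 * 125.2) = 129.8718 t·m/cm
Step 3 — trim = 4158 / 129.8718 ≈ 32.016 cm (5 s.f.)

32.016 cm


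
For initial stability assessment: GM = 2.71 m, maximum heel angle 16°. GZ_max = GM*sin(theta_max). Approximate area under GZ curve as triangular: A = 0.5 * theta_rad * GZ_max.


Formula: GZ_max = GM * sin(theta); Area = 0.5 * theta_rad * GZ_max
Step 1 — GZ_max = 2.71 * sin(16°) = 2.71 * 0.275637 = 0.746976 m
Step 2 — theta_rad = 16 * pi/180 = 0.279253 rad
Step 3 — Area = 0.5 * 0.279253 * 0.746976 ≈ 0.10430 m·rad (5 s.f.)

0.10430 m·rad


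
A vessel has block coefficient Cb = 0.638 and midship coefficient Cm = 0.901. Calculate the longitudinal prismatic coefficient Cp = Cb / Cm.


Formula: Cp = Cb / Cm
Substituting: Cp = 0.638 / 0.901
Result: Cp ≈ 0.70810 (5 s.f.)

0.70810


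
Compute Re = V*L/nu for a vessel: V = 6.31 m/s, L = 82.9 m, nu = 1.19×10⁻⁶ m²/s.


Formula: Re = V * L / nu
Step 1 — V * L = 6.31 * 82.9 = 523.099 m^2/s
Step 2 — Re = 523.099 / 1.19e-6 = 4.40e+08

4.40e+08


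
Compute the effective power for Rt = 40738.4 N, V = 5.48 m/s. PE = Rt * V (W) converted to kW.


Formula: PE = Rt * V / 1000 (kW)
Step 1 — PE (W) = 40738.4 * 5.48 = 223246.432 W
Step 2 — PE (kW) = 223246.432 / 1000 ≈ 223.25 kW (5 s.f.)

223.25 kW


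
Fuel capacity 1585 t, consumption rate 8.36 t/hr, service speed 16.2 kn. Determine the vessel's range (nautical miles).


Formula: endurance = fuel / rate; range = endurance * speed
Step 1 — endurance = 1585 / 8.36 = 189.5933 hours
Step 2 — range = 189.5933 * 16.2 ≈ 3071.4 nautical miles (5 s.f.)

3071.4 NM


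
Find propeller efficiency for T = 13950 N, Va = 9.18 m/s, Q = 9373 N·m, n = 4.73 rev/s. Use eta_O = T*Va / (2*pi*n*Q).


Formula: eta = T * Va / (2 * pi * n * Q)
Step 1 — numerator = T * Va = 13950 * 9.18 = 128061.0
Step 2 — 2 * pi * n = 2 * pi * 4.73 = 29.719467
Step 3 — denominator = 29.719467 * 9373 = 278560.56
Step 4 — eta = 128061.0 / 278560.56 ≈ 0.45972 (5 s.f.)

0.45972


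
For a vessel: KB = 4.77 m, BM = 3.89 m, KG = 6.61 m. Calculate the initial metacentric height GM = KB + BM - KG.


Formula: GM = KB + BM - KG
Step 1 — KM = KB + BM = 4.77 + 3.89 = 8.66 m
Step 2 — GM = KM - KG = 8.66 - 6.61 = 2.05 m

2.05 m


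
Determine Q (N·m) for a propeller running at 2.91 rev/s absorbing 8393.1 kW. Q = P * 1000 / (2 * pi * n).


Formula: Q = P_W / (2 * pi * n)
Step 1 — P_W = 8393.1 kW * 1000 = 8393100.0 W
Step 2 — 2 * pi * n = 2 * pi * 2.91 = 18.284069
Step 3 — Q = 8393100.0 / 18.284069 ≈ 459040 N·m (5 s.f.)

459040 N·m


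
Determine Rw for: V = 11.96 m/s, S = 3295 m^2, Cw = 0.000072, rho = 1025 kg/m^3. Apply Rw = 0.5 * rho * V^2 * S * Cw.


Formula: Rw = 0.5 * rho * V^2 * S * Cw
Step 1 — V^2 = 11.96^2 = 143.0416
Step 2 — 0.5 * rho * V^2 = 0.5 * 1025 * 143.0416 = 73308.82
Step 3 — Rw = 73308.82 * 3295 * 0.000072 ≈ 17392 N (5 s.f.)

17392 N


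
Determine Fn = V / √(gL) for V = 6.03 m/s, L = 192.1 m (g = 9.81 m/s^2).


Formula: Fn = V / sqrt(g * L)
Step 1 — g * L = 9.81 * 192.1 = 1884.501
Step 2 — sqrt(g * L) = sqrt(1884.501) = 43.41084
Step 3 — Fn = 6.03 / 43.41084 ≈ 0.13891 (5 s.f.)

0.13891


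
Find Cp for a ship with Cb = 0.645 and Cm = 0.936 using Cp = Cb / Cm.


Formula: Cp = Cb / Cm
Substituting: Cp = 0.645 / 0.936
Result: Cp ≈ 0.68910 (5 s.f.)

0.68910


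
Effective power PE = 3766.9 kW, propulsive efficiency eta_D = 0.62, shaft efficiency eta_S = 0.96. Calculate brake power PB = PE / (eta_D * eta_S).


Formula: PB = PE / (eta_D * eta_S)
Step 1 — combined efficiency = eta_D * eta_S = 0.62 * 0.96 = 0.5952
Step 2 — PB = 3766.9 / 0.5952 ≈ 6328.8 kW (5 s.f.)

6328.8 kW


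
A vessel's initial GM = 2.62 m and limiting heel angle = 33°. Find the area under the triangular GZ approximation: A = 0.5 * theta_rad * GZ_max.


Formula: GZ_max = GM * sin(theta); Area = 0.5 * theta_rad * GZ_max
Step 1 — GZ_max = 2.62 * sin(33°) = 2.62 * 0.544639 = 1.426954 m
Step 2 — theta_rad = 33 * pi/180 = 0.575959 rad
Step 3 — Area = 0.5 * 0.575959 * 1.426954 ≈ 0.41093 m·rad (5 s.f.)

0.41093 m·rad


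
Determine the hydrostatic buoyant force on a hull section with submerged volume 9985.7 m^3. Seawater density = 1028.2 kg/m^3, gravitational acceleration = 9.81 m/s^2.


Formula: Fb = rho * g * V
Substituting: Fb = 1028.2 * 9.81 * 9985.7
Intermediate: 1028.2 * 9.81 = 10086.642
Result: Fb = 10086.642 * 9985.7 ≈ 100720000 N (5 s.f.)

100720000 N


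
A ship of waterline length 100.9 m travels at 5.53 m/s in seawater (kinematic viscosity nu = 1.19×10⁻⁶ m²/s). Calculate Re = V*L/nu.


Formula: Re = V * L / nu
Step 1 — V * L = 5.53 * 100.9 = 557.977 m^2/s
Step 2 — Re = 557.977 / 1.19e-6 = 4.69e+08

4.69e+08


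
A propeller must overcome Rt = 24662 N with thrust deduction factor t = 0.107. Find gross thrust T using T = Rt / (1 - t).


Formula: T = Rt / (1 - t)
Step 1 — (1 - t) = 1 - 0.107 = 0.893
Step 2 — T = 24662 / 0.893 ≈ 27617 N (5 s.f.)

27617 N


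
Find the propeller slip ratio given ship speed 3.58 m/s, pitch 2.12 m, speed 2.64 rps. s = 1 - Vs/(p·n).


Formula: s = 1 - Vs / (p * n)
Step 1 — p * n = 2.12 * 2.64 = 5.5968
Step 2 — Vs / (p*n) = 3.58 / 5.5968 = 0.639651 (6 d.p.)
Step 3 — s = 1 - 0.639651 = 0.360349

0.360349


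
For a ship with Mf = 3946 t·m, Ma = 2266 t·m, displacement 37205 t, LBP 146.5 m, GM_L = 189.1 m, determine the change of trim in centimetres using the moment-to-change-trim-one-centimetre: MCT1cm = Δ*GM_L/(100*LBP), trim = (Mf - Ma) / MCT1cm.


Formula: net trimming moment = Mf - Ma; MCT1cm = Δ*GM_L/(100*LBP); trim = net moment / MCT1cm
Step 1 — net trimming moment = 3946 - 2266 = 1680 t·m
Step 2 — MCT1cm = 37205 * 189.1 / (100 * 146.5) = 480.2366 t·m/cm
Step 3 — trim = 1680 / 480.2366 ≈ 3.4983 cm (5 s.f.)

3.4983 cm


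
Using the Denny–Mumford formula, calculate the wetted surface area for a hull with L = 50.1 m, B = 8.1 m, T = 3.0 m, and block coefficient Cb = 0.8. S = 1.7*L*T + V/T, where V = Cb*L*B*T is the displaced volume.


Formula: S = 1.7*L*T + V/T with V = Cb*L*B*T, i.e. S = L * (1.7*T + Cb*B)
Step 1 — 1.7*T = 1.7 * 3.0 = 5.1 m
Step 2 — Cb*B = 0.8 * 8.1 = 6.48 m
Step 3 — 1.7*T + Cb*B = 5.1 + 6.48 = 11.58 m
Step 4 — S = 50.1 * 11.58 ≈ 580.16 m^2 (5 s.f.)

580.16 m^2


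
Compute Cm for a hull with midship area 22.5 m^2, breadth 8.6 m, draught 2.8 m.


Formula: Cm = Am / (B * T)
Step 1 — B * T = 8.6 * 2.8 = 24.08 m^2
Step 2 — Cm = 22.5 / 24.08 ≈ 0.93439 (5 s.f.)

0.93439


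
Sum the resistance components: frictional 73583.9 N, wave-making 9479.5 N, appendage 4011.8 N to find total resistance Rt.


Formula: Rt = Rf + Rw + Ra
Substituting: Rt = 73583.9 + 9479.5 + 4011.8
Result: Rt = 87075.2 N

87075.2 N


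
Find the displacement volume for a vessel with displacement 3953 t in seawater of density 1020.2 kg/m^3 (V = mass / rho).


Formula: V = mass / rho
Step 1 — convert tonnes to kg: 3953 t * 1000 = 3953000 kg
Step 2 — V = 3953000 / 1020.2 ≈ 3874.7 m^3 (5 s.f.)

3874.7 m^3


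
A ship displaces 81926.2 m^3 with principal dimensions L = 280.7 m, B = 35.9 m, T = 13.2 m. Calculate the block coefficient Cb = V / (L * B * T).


Formula: Cb = V / (L * B * T)
Step 1 — L * B * T = 280.7 * 35.9 * 13.2 = 133018.116 m^3
Step 2 — Cb = 81926.2 / 133018.116 ≈ 0.61590 (5 s.f.)

0.61590


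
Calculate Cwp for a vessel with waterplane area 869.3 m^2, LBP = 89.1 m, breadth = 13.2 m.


Formula: Cwp = Aw / (L * B)
Step 1 — L * B = 89.1 * 13.2 = 1176.12 m^2
Step 2 — Cwp = 869.3 / 1176.12 ≈ 0.73913 (5 s.f.)

0.73913


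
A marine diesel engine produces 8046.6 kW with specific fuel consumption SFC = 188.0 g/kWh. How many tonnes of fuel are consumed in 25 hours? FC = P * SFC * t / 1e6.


Formula: FC (tonnes) = P * SFC * t / 1,000,000
Step 1 — P * SFC * t = 8046.6 * 188.0 * 25 = 37819020.0 g
Step 2 — FC (tonnes) = 37819020.0 / 1,000,000 ≈ 37.819 tonnes (5 s.f.)

37.819 tonnes


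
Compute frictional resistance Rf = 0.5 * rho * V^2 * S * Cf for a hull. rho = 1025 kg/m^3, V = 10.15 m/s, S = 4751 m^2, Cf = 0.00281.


Formula: Rf = 0.5 * rho * V^2 * S * Cf
Step 1 — V^2 = 10.15^2 = 103.0225
Step 2 — 0.5 * rho * V^2 = 0.5 * 1025 * 103.0225 = 52799.03125
Step 3 — Rf = 52799.03125 * 4751 * 0.00281 ≈ 704880 N (5 s.f.)

704880 N


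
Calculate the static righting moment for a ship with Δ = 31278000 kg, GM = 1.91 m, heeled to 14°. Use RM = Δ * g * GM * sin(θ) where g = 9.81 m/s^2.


Formula: GZ = GM * sin(theta); RM = disp * g * GZ
Step 1 — GZ = 1.91 * sin(14°) = 1.91 * 0.241922 = 0.462071 m
Step 2 — RM = 31278000 * 9.81 * 0.462071 ≈ 141780000 N·m (5 s.f.)

141780000 N·m


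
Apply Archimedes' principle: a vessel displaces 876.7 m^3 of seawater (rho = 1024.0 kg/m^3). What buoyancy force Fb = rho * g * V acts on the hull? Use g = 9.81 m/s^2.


Formula: Fb = rho * g * V
Substituting: Fb = 1024.0 * 9.81 * 876.7
Intermediate: 1024.0 * 9.81 = 10045.44
Result: Fb = 10045.44 * 876.7 ≈ 8806800 N (5 s.f.)

8806800 N


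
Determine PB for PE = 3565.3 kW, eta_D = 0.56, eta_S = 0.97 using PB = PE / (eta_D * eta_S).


Formula: PB = PE / (eta_D * eta_S)
Step 1 — combined efficiency = eta_D * eta_S = 0.56 * 0.97 = 0.5432
Step 2 — PB = 3565.3 / 0.5432 ≈ 6563.5 kW (5 s.f.)

6563.5 kW


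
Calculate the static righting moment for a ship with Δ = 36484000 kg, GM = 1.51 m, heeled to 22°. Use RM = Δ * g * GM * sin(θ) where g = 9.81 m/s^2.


Formula: GZ = GM * sin(theta); RM = disp * g * GZ
Step 1 — GZ = 1.51 * sin(22°) = 1.51 * 0.374607 = 0.565657 m
Step 2 — RM = 36484000 * 9.81 * 0.565657 ≈ 202450000 N·m (5 s.f.)

202450000 N·m


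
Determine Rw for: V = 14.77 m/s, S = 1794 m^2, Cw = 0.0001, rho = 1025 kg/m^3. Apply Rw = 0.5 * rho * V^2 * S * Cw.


Formula: Rw = 0.5 * rho * V^2 * S * Cw
Step 1 — V^2 = 14.77^2 = 218.1529
Step 2 — 0.5 * rho * V^2 = 0.5 * 1025 * 218.1529 = 111803.36125
Step 3 — Rw = 111803.36125 * 1794 * 0.0001 ≈ 20058 N (5 s.f.)

20058 N


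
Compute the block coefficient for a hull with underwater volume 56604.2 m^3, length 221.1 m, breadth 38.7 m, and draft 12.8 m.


Formula: Cb = V / (L * B * T)
Step 1 — L * B * T = 221.1 * 38.7 * 12.8 = 109524.096 m^3
Step 2 — Cb = 56604.2 / 109524.096 ≈ 0.51682 (5 s.f.)

0.51682


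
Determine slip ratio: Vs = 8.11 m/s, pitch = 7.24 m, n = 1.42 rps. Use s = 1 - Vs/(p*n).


Formula: s = 1 - Vs / (p * n)
Step 1 — p * n = 7.24 * 1.42 = 10.2808
Step 2 — Vs / (p*n) = 8.11 / 10.2808 = 0.788849 (6 d.p.)
Step 3 — s = 1 - 0.788849 = 0.211151

0.211151


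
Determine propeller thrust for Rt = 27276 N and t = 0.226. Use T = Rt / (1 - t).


Formula: T = Rt / (1 - t)
Step 1 — (1 - t) = 1 - 0.226 = 0.774
Step 2 — T = 27276 / 0.774 ≈ 35240 N (5 s.f.)

35240 N


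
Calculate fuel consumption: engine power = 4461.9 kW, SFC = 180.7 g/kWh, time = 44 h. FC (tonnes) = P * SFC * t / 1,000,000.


Formula: FC (tonnes) = P * SFC * t / 1,000,000
Step 1 — P * SFC * t = 4461.9 * 180.7 * 44 = 35475674.52 g
Step 2 — FC (tonnes) = 35475674.52 / 1,000,000 ≈ 35.476 tonnes (5 s.f.)

35.476 tonnes


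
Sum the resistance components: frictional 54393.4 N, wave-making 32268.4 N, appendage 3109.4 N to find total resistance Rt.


Formula: Rt = Rf + Rw + Ra
Substituting: Rt = 54393.4 + 32268.4 + 3109.4
Result: Rt = 89771.2 N

89771.2 N


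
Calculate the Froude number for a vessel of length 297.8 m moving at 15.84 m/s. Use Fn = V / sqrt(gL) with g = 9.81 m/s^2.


Formula: Fn = V / sqrt(g * L)
Step 1 — g * L = 9.81 * 297.8 = 2921.418
Step 2 — sqrt(g * L) = sqrt(2921.418) = 54.050143
Step 3 — Fn = 15.84 / 54.050143 ≈ 0.29306 (5 s.f.)

0.29306


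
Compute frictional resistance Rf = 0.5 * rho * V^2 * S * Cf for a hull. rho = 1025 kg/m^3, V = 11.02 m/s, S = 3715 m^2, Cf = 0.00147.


Formula: Rf = 0.5 * rho * V^2 * S * Cf
Step 1 — V^2 = 11.02^2 = 121.4404
Step 2 — 0.5 * rho * V^2 = 0.5 * 1025 * 121.4404 = 62238.205
Step 3 — Rf = 62238.205 * 3715 * 0.00147 ≈ 339890 N (5 s.f.)

339890 N


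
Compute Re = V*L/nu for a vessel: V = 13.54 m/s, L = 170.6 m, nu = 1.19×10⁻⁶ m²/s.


Formula: Re = V * L / nu
Step 1 — V * L = 13.54 * 170.6 = 2309.924 m^2/s
Step 2 — Re = 2309.924 / 1.19e-6 = 1.94e+09

1.94e+09


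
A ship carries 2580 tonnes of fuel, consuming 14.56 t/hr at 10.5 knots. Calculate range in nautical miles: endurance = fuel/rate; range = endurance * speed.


Formula: endurance = fuel / rate; range = endurance * speed
Step 1 — endurance = 2580 / 14.56 = 177.1978 hours
Step 2 — range = 177.1978 * 10.5 ≈ 1860.6 nautical miles (5 s.f.)

1860.6 NM


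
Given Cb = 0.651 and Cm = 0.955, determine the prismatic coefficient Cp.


Formula: Cp = Cb / Cm
Substituting: Cp = 0.651 / 0.955
Result: Cp ≈ 0.68168 (5 s.f.)

0.68168


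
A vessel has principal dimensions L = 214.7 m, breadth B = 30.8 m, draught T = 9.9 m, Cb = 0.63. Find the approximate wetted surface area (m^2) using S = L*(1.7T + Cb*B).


Formula: S = 1.7*L*T + V/T with V = Cb*L*B*T, i.e. S = L * (1.7*T + Cb*B)
Step 1 — 1.7*T = 1.7 * 9.9 = 16.83 m
Step 2 — Cb*B = 0.63 * 30.8 = 19.404 m
Step 3 — 1.7*T + Cb*B = 16.83 + 19.404 = 36.234 m
Step 4 — S = 214.7 * 36.234 ≈ 7779.4 m^2 (5 s.f.)

7779.4 m^2


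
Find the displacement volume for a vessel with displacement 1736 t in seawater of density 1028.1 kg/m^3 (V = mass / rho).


Formula: V = mass / rho
Step 1 — convert tonnes to kg: 1736 t * 1000 = 1736000 kg
Step 2 — V = 1736000 / 1028.1 ≈ 1688.6 m^3 (5 s.f.)

1688.6 m^3


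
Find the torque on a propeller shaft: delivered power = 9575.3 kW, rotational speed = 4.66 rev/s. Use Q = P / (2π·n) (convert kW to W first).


Formula: Q = P_W / (2 * pi * n)
Step 1 — P_W = 9575.3 kW * 1000 = 9575300.0 W
Step 2 — 2 * pi * n = 2 * pi * 4.66 = 29.279644
Step 3 — Q = 9575300.0 / 29.279644 ≈ 327030 N·m (5 s.f.)

327030 N·m


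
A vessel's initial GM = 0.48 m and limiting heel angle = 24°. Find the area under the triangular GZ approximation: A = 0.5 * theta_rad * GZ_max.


Formula: GZ_max = GM * sin(theta); Area = 0.5 * theta_rad * GZ_max
Step 1 — GZ_max = 0.48 * sin(24°) = 0.48 * 0.406737 = 0.195234 m
Step 2 — theta_rad = 24 * pi/180 = 0.418879 rad
Step 3 — Area = 0.5 * 0.418879 * 0.195234 ≈ 0.040890 m·rad (5 s.f.)

0.040890 m·rad


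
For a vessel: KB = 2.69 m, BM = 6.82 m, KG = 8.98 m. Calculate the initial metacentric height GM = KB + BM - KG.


Formula: GM = KB + BM - KG
Step 1 — KM = KB + BM = 2.69 + 6.82 = 9.51 m
Step 2 — GM = KM - KG = 9.51 - 8.98 = 0.53 m

0.53 m


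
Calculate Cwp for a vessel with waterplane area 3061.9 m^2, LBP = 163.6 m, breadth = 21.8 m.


Formula: Cwp = Aw / (L * B)
Step 1 — L * B = 163.6 * 21.8 = 3566.48 m^2
Step 2 — Cwp = 3061.9 / 3566.48 ≈ 0.85852 (5 s.f.)

0.85852


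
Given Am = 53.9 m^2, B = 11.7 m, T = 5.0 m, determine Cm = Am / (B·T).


Formula: Cm = Am / (B * T)
Step 1 — B * T = 11.7 * 5.0 = 58.5 m^2
Step 2 — Cm = 53.9 / 58.5 ≈ 0.92137 (5 s.f.)

0.92137


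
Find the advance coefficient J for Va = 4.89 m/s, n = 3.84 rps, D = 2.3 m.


Formula: J = Va / (n * D)
Step 1 — n * D = 3.84 * 2.3 = 8.832
Step 2 — J = 4.89 / 8.832 ≈ 0.55367 (5 s.f.)

0.55367


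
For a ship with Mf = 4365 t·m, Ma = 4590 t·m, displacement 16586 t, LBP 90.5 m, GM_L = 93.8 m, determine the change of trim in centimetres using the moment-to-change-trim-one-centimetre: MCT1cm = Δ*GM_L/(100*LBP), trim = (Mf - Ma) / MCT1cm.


Formula: net trimming moment = Mf - Ma; MCT1cm = Δ*GM_L/(100*LBP); trim = net moment / MCT1cm
Step 1 — net trimming moment = 4365 - 4590 = -225 t·m
Step 2 — MCT1cm = 16586 * 93.8 / (100 * 90.5) = 171.9079 t·m/cm
Step 3 — trim = -225 / 171.9079 ≈ -1.3088 cm (5 s.f.)

-1.3088 cm


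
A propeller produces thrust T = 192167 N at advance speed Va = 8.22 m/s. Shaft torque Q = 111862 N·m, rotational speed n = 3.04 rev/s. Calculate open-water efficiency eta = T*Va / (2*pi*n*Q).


Formula: eta = T * Va / (2 * pi * n * Q)
Step 1 — numerator = T * Va = 192167 * 8.22 = 1579612.74
Step 2 — 2 * pi * n = 2 * pi * 3.04 = 19.100883
Step 3 — denominator = 19.100883 * 111862 = 2136662.97
Step 4 — eta = 1579612.74 / 2136662.97 ≈ 0.73929 (5 s.f.)

0.73929


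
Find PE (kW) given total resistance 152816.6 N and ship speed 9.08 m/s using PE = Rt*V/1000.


Formula: PE = Rt * V / 1000 (kW)
Step 1 — PE (W) = 152816.6 * 9.08 = 1387574.728 W
Step 2 — PE (kW) = 1387574.728 / 1000 ≈ 1387.6 kW (5 s.f.)

1387.6 kW


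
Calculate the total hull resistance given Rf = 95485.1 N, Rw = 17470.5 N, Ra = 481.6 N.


Formula: Rt = Rf + Rw + Ra
Substituting: Rt = 95485.1 + 17470.5 + 481.6
Result: Rt = 113437.2 N

113437.2 N


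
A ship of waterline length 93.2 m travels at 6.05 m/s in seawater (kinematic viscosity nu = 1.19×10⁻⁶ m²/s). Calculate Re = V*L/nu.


Formula: Re = V * L / nu
Step 1 — V * L = 6.05 * 93.2 = 563.86 m^2/s
Step 2 — Re = 563.86 / 1.19e-6 = 4.74e+08

4.74e+08


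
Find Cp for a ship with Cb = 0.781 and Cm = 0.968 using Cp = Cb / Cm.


Formula: Cp = Cb / Cm
Substituting: Cp = 0.781 / 0.968
Result: Cp ≈ 0.80682 (5 s.f.)

0.80682


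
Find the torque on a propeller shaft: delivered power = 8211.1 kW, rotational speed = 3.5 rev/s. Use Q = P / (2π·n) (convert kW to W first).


Formula: Q = P_W / (2 * pi * n)
Step 1 — P_W = 8211.1 kW * 1000 = 8211100.0 W
Step 2 — 2 * pi * n = 2 * pi * 3.5 = 21.991149
Step 3 — Q = 8211100.0 / 21.991149 ≈ 373380 N·m (5 s.f.)

373380 N·m


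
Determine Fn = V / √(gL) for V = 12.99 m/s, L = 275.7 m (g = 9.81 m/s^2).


Formula: Fn = V / sqrt(g * L)
Step 1 — g * L = 9.81 * 275.7 = 2704.617
Step 2 — sqrt(g * L) = sqrt(2704.617) = 52.005932
Step 3 — Fn = 12.99 / 52.005932 ≈ 0.24978 (5 s.f.)

0.24978


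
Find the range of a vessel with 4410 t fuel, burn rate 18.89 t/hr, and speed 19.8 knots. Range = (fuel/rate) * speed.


Formula: endurance = fuel / rate; range = endurance * speed
Step 1 — endurance = 4410 / 18.89 = 233.4569 hours
Step 2 — range = 233.4569 * 19.8 ≈ 4622.4 nautical miles (5 s.f.)

4622.4 NM


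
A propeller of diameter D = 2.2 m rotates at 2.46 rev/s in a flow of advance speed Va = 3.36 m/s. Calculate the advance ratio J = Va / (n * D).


Formula: J = Va / (n * D)
Step 1 — n * D = 2.46 * 2.2 = 5.412
Step 2 — J = 3.36 / 5.412 ≈ 0.62084 (5 s.f.)

0.62084


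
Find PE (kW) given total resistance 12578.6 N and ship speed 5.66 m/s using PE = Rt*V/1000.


Formula: PE = Rt * V / 1000 (kW)
Step 1 — PE (W) = 12578.6 * 5.66 = 71194.876 W
Step 2 — PE (kW) = 71194.876 / 1000 ≈ 71.195 kW (5 s.f.)

71.195 kW


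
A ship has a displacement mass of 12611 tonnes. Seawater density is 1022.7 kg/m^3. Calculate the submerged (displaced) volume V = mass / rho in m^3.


Formula: V = mass / rho
Step 1 — convert tonnes to kg: 12611 t * 1000 = 12611000 kg
Step 2 — V = 12611000 / 1022.7 ≈ 12331 m^3 (5 s.f.)

12331 m^3


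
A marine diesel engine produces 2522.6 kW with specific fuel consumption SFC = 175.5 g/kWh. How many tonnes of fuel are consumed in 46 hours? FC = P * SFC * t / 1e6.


Formula: FC (tonnes) = P * SFC * t / 1,000,000
Step 1 — P * SFC * t = 2522.6 * 175.5 * 46 = 20364949.8 g
Step 2 — FC (tonnes) = 20364949.8 / 1,000,000 ≈ 20.365 tonnes (5 s.f.)

20.365 tonnes


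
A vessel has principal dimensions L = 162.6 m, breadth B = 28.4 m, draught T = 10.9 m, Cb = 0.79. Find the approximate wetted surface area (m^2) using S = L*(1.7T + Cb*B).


Formula: S = 1.7*L*T + V/T with V = Cb*L*B*T, i.e. S = L * (1.7*T + Cb*B)
Step 1 — 1.7*T = 1.7 * 10.9 = 18.53 m
Step 2 — Cb*B = 0.79 * 28.4 = 22.436 m
Step 3 — 1.7*T + Cb*B = 18.53 + 22.436 = 40.966 m
Step 4 — S = 162.6 * 40.966 ≈ 6661.1 m^2 (5 s.f.)

6661.1 m^2


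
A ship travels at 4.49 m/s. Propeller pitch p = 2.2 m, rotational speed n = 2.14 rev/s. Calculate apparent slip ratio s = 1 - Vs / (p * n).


Formula: s = 1 - Vs / (p * n)
Step 1 — p * n = 2.2 * 2.14 = 4.708
Step 2 — Vs / (p*n) = 4.49 / 4.708 = 0.953696 (6 d.p.)
Step 3 — s = 1 - 0.953696 = 0.046304

0.046304


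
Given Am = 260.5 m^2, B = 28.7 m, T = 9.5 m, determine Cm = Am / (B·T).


Formula: Cm = Am / (B * T)
Step 1 — B * T = 28.7 * 9.5 = 272.65 m^2
Step 2 — Cm = 260.5 / 272.65 ≈ 0.95544 (5 s.f.)

0.95544


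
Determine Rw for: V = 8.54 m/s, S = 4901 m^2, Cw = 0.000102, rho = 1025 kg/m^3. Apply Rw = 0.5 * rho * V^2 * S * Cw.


Formula: Rw = 0.5 * rho * V^2 * S * Cw
Step 1 — V^2 = 8.54^2 = 72.9316
Step 2 — 0.5 * rho * V^2 = 0.5 * 1025 * 72.9316 = 37377.445
Step 3 — Rw = 37377.445 * 4901 * 0.000102 ≈ 18685 N (5 s.f.)

18685 N


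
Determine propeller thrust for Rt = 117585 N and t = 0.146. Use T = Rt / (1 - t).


Formula: T = Rt / (1 - t)
Step 1 — (1 - t) = 1 - 0.146 = 0.854
Step 2 — T = 117585 / 0.854 ≈ 137690 N (5 s.f.)

137690 N


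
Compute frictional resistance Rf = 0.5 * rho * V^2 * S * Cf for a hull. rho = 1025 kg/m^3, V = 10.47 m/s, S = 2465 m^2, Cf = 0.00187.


Formula: Rf = 0.5 * rho * V^2 * S * Cf
Step 1 — V^2 = 10.47^2 = 109.6209
Step 2 — 0.5 * rho * V^2 = 0.5 * 1025 * 109.6209 = 56180.71125
Step 3 — Rf = 56180.71125 * 2465 * 0.00187 ≈ 258970 N (5 s.f.)

258970 N


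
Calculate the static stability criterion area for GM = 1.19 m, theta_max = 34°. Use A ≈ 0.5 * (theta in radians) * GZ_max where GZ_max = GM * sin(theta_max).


Formula: GZ_max = GM * sin(theta); Area = 0.5 * theta_rad * GZ_max
Step 1 — GZ_max = 1.19 * sin(34°) = 1.19 * 0.559193 = 0.66544 m
Step 2 — theta_rad = 34 * pi/180 = 0.593412 rad
Step 3 — Area = 0.5 * 0.593412 * 0.66544 ≈ 0.19744 m·rad (5 s.f.)

0.19744 m·rad


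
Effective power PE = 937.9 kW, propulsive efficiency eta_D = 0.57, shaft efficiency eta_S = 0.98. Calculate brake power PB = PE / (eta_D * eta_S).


Formula: PB = PE / (eta_D * eta_S)
Step 1 — combined efficiency = eta_D * eta_S = 0.57 * 0.98 = 0.5586
Step 2 — PB = 937.9 / 0.5586 ≈ 1679.0 kW (5 s.f.)

1679.0 kW


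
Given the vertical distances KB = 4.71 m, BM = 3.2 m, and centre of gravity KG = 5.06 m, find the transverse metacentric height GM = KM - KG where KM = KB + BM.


Formula: GM = KB + BM - KG
Step 1 — KM = KB + BM = 4.71 + 3.2 = 7.91 m
Step 2 — GM = KM - KG = 7.91 - 5.06 = 2.85 m

2.85 m


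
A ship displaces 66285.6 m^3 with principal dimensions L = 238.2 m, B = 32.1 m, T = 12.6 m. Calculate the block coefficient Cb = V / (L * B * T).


Formula: Cb = V / (L * B * T)
Step 1 — L * B * T = 238.2 * 32.1 * 12.6 = 96342.372 m^3
Step 2 — Cb = 66285.6 / 96342.372 ≈ 0.68802 (5 s.f.)

0.68802


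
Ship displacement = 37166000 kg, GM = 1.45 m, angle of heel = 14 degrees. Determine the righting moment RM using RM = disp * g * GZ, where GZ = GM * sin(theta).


Formula: GZ = GM * sin(theta); RM = disp * g * GZ
Step 1 — GZ = 1.45 * sin(14°) = 1.45 * 0.241922 = 0.350787 m
Step 2 — RM = 37166000 * 9.81 * 0.350787 ≈ 127900000 N·m (5 s.f.)

127900000 N·m


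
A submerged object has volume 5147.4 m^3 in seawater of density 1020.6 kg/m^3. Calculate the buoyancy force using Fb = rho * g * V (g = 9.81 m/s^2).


Formula: Fb = rho * g * V
Substituting: Fb = 1020.6 * 9.81 * 5147.4
Intermediate: 1020.6 * 9.81 = 10012.086
Result: Fb = 10012.086 * 5147.4 ≈ 51536000 N (5 s.f.)

51536000 N


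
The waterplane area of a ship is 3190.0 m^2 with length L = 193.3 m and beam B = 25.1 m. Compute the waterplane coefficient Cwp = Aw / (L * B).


Formula: Cwp = Aw / (L * B)
Step 1 — L * B = 193.3 * 25.1 = 4851.83 m^2
Step 2 — Cwp = 3190.0 / 4851.83 ≈ 0.65748 (5 s.f.)

0.65748


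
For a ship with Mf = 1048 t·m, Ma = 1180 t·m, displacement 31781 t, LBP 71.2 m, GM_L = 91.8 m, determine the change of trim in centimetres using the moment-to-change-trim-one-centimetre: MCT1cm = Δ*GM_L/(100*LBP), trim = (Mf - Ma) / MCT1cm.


Formula: net trimming moment = Mf - Ma; MCT1cm = Δ*GM_L/(100*LBP); trim = net moment / MCT1cm
Step 1 — net trimming moment = 1048 - 1180 = -132 t·m
Step 2 — MCT1cm = 31781 * 91.8 / (100 * 71.2) = 409.7606 t·m/cm
Step 3 — trim = -132 / 409.7606 ≈ -0.32214 cm (5 s.f.)

-0.32214 cm


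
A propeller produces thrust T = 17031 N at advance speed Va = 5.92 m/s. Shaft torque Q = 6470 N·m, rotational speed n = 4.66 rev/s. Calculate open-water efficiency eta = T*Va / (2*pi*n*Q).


Formula: eta = T * Va / (2 * pi * n * Q)
Step 1 — numerator = T * Va = 17031 * 5.92 = 100823.52
Step 2 — 2 * pi * n = 2 * pi * 4.66 = 29.279644
Step 3 — denominator = 29.279644 * 6470 = 189439.3
Step 4 — eta = 100823.52 / 189439.3 ≈ 0.53222 (5 s.f.)

0.53222


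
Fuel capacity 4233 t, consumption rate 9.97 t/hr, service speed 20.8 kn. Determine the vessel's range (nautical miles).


Formula: endurance = fuel / rate; range = endurance * speed
Step 1 — endurance = 4233 / 9.97 = 424.5737 hours
Step 2 — range = 424.5737 * 20.8 ≈ 8831.1 nautical miles (5 s.f.)

8831.1 NM


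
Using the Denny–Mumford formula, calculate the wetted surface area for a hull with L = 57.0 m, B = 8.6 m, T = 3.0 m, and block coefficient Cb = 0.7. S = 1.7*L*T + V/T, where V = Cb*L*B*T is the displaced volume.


Formula: S = 1.7*L*T + V/T with V = Cb*L*B*T, i.e. S = L * (1.7*T + Cb*B)
Step 1 — 1.7*T = 1.7 * 3.0 = 5.1 m
Step 2 — Cb*B = 0.7 * 8.6 = 6.02 m
Step 3 — 1.7*T + Cb*B = 5.1 + 6.02 = 11.12 m
Step 4 — S = 57.0 * 11.12 ≈ 633.84 m^2 (5 s.f.)

633.84 m^2


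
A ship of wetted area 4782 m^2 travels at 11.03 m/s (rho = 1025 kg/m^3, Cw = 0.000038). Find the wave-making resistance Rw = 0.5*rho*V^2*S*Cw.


Formula: Rw = 0.5 * rho * V^2 * S * Cw
Step 1 — V^2 = 11.03^2 = 121.6609
Step 2 — 0.5 * rho * V^2 = 0.5 * 1025 * 121.6609 = 62351.21125
Step 3 — Rw = 62351.21125 * 4782 * 0.000038 ≈ 11330 N (5 s.f.)

11330 N


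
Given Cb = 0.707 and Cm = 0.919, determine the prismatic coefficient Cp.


Formula: Cp = Cb / Cm
Substituting: Cp = 0.707 / 0.919
Result: Cp ≈ 0.76931 (5 s.f.)

0.76931


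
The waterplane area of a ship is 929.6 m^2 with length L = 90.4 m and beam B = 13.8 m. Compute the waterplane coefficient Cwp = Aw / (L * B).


Formula: Cwp = Aw / (L * B)
Step 1 — L * B = 90.4 * 13.8 = 1247.52 m^2
Step 2 — Cwp = 929.6 / 1247.52 ≈ 0.74516 (5 s.f.)

0.74516


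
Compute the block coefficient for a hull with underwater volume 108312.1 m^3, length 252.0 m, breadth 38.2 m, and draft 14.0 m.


Formula: Cb = V / (L * B * T)
Step 1 — L * B * T = 252.0 * 38.2 * 14.0 = 134769.6 m^3
Step 2 — Cb = 108312.1 / 134769.6 ≈ 0.80368 (5 s.f.)

0.80368


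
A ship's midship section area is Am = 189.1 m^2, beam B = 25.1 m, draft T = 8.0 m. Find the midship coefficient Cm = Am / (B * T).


Formula: Cm = Am / (B * T)
Step 1 — B * T = 25.1 * 8.0 = 200.8 m^2
Step 2 — Cm = 189.1 / 200.8 ≈ 0.94173 (5 s.f.)

0.94173


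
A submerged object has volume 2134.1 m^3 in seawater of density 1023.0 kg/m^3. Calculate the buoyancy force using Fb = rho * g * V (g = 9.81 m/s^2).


Formula: Fb = rho * g * V
Substituting: Fb = 1023.0 * 9.81 * 2134.1
Intermediate: 1023.0 * 9.81 = 10035.63
Result: Fb = 10035.63 * 2134.1 ≈ 21417000 N (5 s.f.)

21417000 N


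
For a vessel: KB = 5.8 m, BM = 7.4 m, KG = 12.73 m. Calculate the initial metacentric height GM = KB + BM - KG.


Formula: GM = KB + BM - KG
Step 1 — KM = KB + BM = 5.8 + 7.4 = 13.2 m
Step 2 — GM = KM - KG = 13.2 - 12.73 = 0.47 m

0.47 m


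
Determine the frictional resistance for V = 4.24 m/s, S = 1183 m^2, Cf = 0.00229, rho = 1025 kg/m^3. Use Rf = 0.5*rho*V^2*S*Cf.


Formula: Rf = 0.5 * rho * V^2 * S * Cf
Step 1 — V^2 = 4.24^2 = 17.9776
Step 2 — 0.5 * rho * V^2 = 0.5 * 1025 * 17.9776 = 9213.52
Step 3 — Rf = 9213.52 * 1183 * 0.00229 ≈ 24960 N (5 s.f.)

24960 N


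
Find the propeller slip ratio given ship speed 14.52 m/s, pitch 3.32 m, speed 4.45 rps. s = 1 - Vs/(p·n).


Formula: s = 1 - Vs / (p * n)
Step 1 — p * n = 3.32 * 4.45 = 14.774
Step 2 — Vs / (p*n) = 14.52 / 14.774 = 0.982808 (6 d.p.)
Step 3 — s = 1 - 0.982808 = 0.017192

0.017192


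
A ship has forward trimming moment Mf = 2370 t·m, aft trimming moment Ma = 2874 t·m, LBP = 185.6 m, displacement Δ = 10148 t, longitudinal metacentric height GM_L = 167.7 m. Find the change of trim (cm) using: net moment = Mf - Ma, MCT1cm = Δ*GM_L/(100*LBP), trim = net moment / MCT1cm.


Formula: net trimming moment = Mf - Ma; MCT1cm = Δ*GM_L/(100*LBP); trim = net moment / MCT1cm
Step 1 — net trimming moment = 2370 - 2874 = -504 t·m
Step 2 — MCT1cm = 10148 * 167.7 / (100 * 185.6) = 91.6929 t·m/cm
Step 3 — trim = -504 / 91.6929 ≈ -5.4966 cm (5 s.f.)

-5.4966 cm


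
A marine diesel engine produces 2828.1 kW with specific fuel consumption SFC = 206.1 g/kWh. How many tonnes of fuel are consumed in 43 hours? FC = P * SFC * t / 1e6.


Formula: FC (tonnes) = P * SFC * t / 1,000,000
Step 1 — P * SFC * t = 2828.1 * 206.1 * 43 = 25063470.63 g
Step 2 — FC (tonnes) = 25063470.63 / 1,000,000 ≈ 25.063 tonnes (5 s.f.)

25.063 tonnes


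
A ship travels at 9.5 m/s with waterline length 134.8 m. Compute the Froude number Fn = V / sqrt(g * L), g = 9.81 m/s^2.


Formula: Fn = V / sqrt(g * L)
Step 1 — g * L = 9.81 * 134.8 = 1322.388
Step 2 — sqrt(g * L) = sqrt(1322.388) = 36.364653
Step 3 — Fn = 9.5 / 36.364653 ≈ 0.26124 (5 s.f.)

0.26124


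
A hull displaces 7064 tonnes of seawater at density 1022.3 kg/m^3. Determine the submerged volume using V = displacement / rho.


Formula: V = mass / rho
Step 1 — convert tonnes to kg: 7064 t * 1000 = 7064000 kg
Step 2 — V = 7064000 / 1022.3 ≈ 6909.9 m^3 (5 s.f.)

6909.9 m^3


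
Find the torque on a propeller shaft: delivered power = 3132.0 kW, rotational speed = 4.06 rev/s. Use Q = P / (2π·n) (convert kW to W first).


Formula: Q = P_W / (2 * pi * n)
Step 1 — P_W = 3132.0 kW * 1000 = 3132000.0 W
Step 2 — 2 * pi * n = 2 * pi * 4.06 = 25.509732
Step 3 — Q = 3132000.0 / 25.509732 ≈ 122780 N·m (5 s.f.)

122780 N·m


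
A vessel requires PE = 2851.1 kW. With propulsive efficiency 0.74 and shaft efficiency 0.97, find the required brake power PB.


Formula: PB = PE / (eta_D * eta_S)
Step 1 — combined efficiency = eta_D * eta_S = 0.74 * 0.97 = 0.7178
Step 2 — PB = 2851.1 / 0.7178 ≈ 3972.0 kW (5 s.f.)

3972.0 kW


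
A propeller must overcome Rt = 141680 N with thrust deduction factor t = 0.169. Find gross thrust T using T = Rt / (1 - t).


Formula: T = Rt / (1 - t)
Step 1 — (1 - t) = 1 - 0.169 = 0.831
Step 2 — T = 141680 / 0.831 ≈ 170490 N (5 s.f.)

170490 N


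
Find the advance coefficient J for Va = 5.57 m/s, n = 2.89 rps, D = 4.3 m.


Formula: J = Va / (n * D)
Step 1 — n * D = 2.89 * 4.3 = 12.427
Step 2 — J = 5.57 / 12.427 ≈ 0.44822 (5 s.f.)

0.44822


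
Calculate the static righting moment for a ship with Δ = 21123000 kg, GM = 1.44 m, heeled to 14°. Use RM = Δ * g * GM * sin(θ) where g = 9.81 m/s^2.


Formula: GZ = GM * sin(theta); RM = disp * g * GZ
Step 1 — GZ = 1.44 * sin(14°) = 1.44 * 0.241922 = 0.348368 m
Step 2 — RM = 21123000 * 9.81 * 0.348368 ≈ 72188000 N·m (5 s.f.)

72188000 N·m


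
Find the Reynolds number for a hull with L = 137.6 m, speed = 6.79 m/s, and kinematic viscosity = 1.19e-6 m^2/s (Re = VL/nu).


Formula: Re = V * L / nu
Step 1 — V * L = 6.79 * 137.6 = 934.304 m^2/s
Step 2 — Re = 934.304 / 1.19e-6 = 7.85e+08

7.85e+08


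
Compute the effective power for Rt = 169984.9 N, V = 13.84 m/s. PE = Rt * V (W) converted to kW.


Formula: PE = Rt * V / 1000 (kW)
Step 1 — PE (W) = 169984.9 * 13.84 = 2352591.016 W
Step 2 — PE (kW) = 2352591.016 / 1000 ≈ 2352.6 kW (5 s.f.)

2352.6 kW


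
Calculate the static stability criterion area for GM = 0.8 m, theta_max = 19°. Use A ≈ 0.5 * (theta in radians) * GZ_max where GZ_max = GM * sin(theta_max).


Formula: GZ_max = GM * sin(theta); Area = 0.5 * theta_rad * GZ_max
Step 1 — GZ_max = 0.8 * sin(19°) = 0.8 * 0.325568 = 0.260454 m
Step 2 — theta_rad = 19 * pi/180 = 0.331613 rad
Step 3 — Area = 0.5 * 0.331613 * 0.260454 ≈ 0.043185 m·rad (5 s.f.)

0.043185 m·rad


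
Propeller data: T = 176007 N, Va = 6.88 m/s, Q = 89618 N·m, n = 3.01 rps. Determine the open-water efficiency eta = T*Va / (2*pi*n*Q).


Formula: eta = T * Va / (2 * pi * n * Q)
Step 1 — numerator = T * Va = 176007 * 6.88 = 1210928.16
Step 2 — 2 * pi * n = 2 * pi * 3.01 = 18.912388
Step 3 — denominator = 18.912388 * 89618 = 1694890.39
Step 4 — eta = 1210928.16 / 1694890.39 ≈ 0.71446 (5 s.f.)

0.71446


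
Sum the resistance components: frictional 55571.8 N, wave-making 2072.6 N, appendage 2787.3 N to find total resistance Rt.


Formula: Rt = Rf + Rw + Ra
Substituting: Rt = 55571.8 + 2072.6 + 2787.3
Result: Rt = 60431.7 N

60431.7 N


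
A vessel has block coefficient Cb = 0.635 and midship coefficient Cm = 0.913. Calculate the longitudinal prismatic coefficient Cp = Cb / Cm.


Formula: Cp = Cb / Cm
Substituting: Cp = 0.635 / 0.913
Result: Cp ≈ 0.69551 (5 s.f.)

0.69551


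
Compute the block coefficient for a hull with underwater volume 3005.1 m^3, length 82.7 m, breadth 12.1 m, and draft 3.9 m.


Formula: Cb = V / (L * B * T)
Step 1 — L * B * T = 82.7 * 12.1 * 3.9 = 3902.613 m^3
Step 2 — Cb = 3005.1 / 3902.613 ≈ 0.77002 (5 s.f.)

0.77002


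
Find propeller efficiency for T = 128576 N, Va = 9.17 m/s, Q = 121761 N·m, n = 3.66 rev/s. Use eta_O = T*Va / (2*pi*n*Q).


Formula: eta = T * Va / (2 * pi * n * Q)
Step 1 — numerator = T * Va = 128576 * 9.17 = 1179041.92
Step 2 — 2 * pi * n = 2 * pi * 3.66 = 22.996458
Step 3 — denominator = 22.996458 * 121761 = 2800071.72
Step 4 — eta = 1179041.92 / 2800071.72 ≈ 0.42108 (5 s.f.)

0.42108
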